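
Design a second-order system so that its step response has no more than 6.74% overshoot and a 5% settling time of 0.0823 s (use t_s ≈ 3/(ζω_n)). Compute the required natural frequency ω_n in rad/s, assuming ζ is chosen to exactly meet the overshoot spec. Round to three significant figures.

Inverting the overshoot relation: ζ = |ln 0.0674|/√(π² + ln²0.0674) = 0.651.
From t_s ≈ 3/(ζω_n): ω_n = 3/(ζ·t_s) = 3/(0.651·0.0823) = 56.0 rad/s.

ω_n ≈ 56.0 rad/s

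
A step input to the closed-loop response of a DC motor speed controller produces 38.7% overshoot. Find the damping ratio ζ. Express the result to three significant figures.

ζ = −ln(OS)/√(π² + (ln OS)²). With OS = 0.387, ln OS = −0.9493 and ζ = 0.9493/3.282 = 0.289.

ζ ≈ 0.289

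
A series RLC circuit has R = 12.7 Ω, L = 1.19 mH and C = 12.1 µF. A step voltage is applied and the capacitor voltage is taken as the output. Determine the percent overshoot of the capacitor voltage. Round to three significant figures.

For a series RLC circuit (capacitor voltage as output), ω_n = 1/√(LC) = 1/√(1.19 mH · 12.1 µF) = 8330 rad/s.
ζ = (R/2)·√(C/L) = (12.7/2)·√(12.1 µF/1.19 mH) = 0.640.
%OS = 100 e^{−πζ/√(1−ζ²)} with ζ = 0.640 gives 7.29%.

%OS ≈ 7.29%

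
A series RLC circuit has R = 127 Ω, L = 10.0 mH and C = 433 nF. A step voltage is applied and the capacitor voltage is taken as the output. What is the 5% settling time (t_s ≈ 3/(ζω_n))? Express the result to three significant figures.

For a series RLC circuit (capacitor voltage as output), ω_n = 1/√(LC) = 1/√(10.0 mH · 433 nF) = 15200 rad/s.
ζ = (R/2)·√(C/L) = (127/2)·√(433 nF/10.0 mH) = 0.418.
t_s ≈ 3/(ζω_n) = 0.000472 s.

t_s ≈ 0.000472 s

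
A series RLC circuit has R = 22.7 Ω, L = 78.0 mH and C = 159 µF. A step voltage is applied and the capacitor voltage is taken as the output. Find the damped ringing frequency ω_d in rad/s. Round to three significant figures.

ω_d ≈ 244 rad/s

For a series RLC circuit (capacitor voltage as output), ω_n = 1/√(LC) = 1/√(78.0 mH · 159 µF) = 284 rad/s.
ζ = (R/2)·√(C/L) = (22.7/2)·√(159 µF/78.0 mH) = 0.512.
ω_d = 284·√(1 − 0.512²) = 244 rad/s.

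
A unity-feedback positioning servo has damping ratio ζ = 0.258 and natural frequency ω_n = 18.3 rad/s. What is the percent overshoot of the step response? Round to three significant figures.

For an underdamped second-order system, %OS = 100·exp(−πζ/√(1−ζ²)).
πζ/√(1−ζ²) = π·0.258/√(1−0.0666) = 0.8389, so %OS = 100·e^(−0.8389) = 43.2%.

%OS ≈ 43.2%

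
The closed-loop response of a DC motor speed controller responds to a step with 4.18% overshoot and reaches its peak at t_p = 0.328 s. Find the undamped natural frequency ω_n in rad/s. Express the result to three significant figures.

ω_n ≈ 13.6 rad/s

ζ from %OS: ζ = |ln 0.0418|/√(π²+ln²0.0418) = 0.711.
From t_p = π/ω_d, ω_d = π/0.328 = 9.58 rad/s, so ω_n = ω_d/√(1−ζ²) = 13.6 rad/s.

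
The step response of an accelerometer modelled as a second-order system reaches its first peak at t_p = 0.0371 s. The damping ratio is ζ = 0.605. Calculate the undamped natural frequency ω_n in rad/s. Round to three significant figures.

ω_n ≈ 106 rad/s

Peak time t_p = π/ω_d, so ω_d = π/t_p = π/0.0371 = 84.7 rad/s.
ω_n = ω_d/√(1−ζ²) = 84.7/√0.634 = 106 rad/s.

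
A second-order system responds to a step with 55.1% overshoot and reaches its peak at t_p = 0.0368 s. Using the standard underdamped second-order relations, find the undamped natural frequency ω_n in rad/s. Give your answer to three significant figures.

ω_n ≈ 86.9 rad/s

The overshoot fixes ζ = −ln(OS)/√(π²+ln²(OS)) = 0.186.
From t_p = π/ω_d, ω_d = π/0.0368 = 85.4 rad/s, so ω_n = ω_d/√(1−ζ²) = 86.9 rad/s.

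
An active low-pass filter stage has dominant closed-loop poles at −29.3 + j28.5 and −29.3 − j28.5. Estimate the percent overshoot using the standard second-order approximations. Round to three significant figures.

%OS ≈ 3.96%

|pole| = ω_n = √(29.3² + 28.5²) = 40.9 rad/s; ζ = cos θ = σ/ω_n = 0.717.
%OS = 100·exp(−πζ/√(1−ζ²)) = 3.96%.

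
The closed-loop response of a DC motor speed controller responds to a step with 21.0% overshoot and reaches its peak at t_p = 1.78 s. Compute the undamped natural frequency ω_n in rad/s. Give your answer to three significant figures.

The overshoot fixes ζ = −ln(OS)/√(π²+ln²(OS)) = 0.445.
t_p = π/ω_d ⇒ ω_d = 1.76 rad/s; then ω_n = ω_d/√(1−ζ²) = 1.97 rad/s.

ω_n ≈ 1.97 rad/s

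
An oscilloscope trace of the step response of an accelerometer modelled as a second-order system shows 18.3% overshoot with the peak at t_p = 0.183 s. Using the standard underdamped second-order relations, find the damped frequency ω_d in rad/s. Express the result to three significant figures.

t_p = π/ω_d, so ω_d = π/0.183 = 17.2 rad/s.

ω_d ≈ 17.2 rad/s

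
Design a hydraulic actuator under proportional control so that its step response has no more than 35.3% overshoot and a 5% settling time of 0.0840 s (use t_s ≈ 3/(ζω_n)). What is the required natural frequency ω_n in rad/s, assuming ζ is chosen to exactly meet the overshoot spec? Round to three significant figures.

ω_n ≈ 114 rad/s

From %OS = 100·exp(−πζ/√(1−ζ²)), invert to get ζ = −ln(OS)/√(π² + ln²(OS)) with OS = 0.353.
−ln 0.353 = 1.041, so ζ = 1.041/√(π² + 1.084) = 0.315.
From t_s ≈ 3/(ζω_n): ω_n = 3/(ζ·t_s) = 3/(0.315·0.0840) = 114 rad/s.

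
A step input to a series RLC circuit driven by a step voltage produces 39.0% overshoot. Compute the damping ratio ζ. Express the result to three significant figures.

From %OS = 100·exp(−πζ/√(1−ζ²)), invert to get ζ = −ln(OS)/√(π² + ln²(OS)) with OS = 0.390.
−ln 0.390 = 0.9416, so ζ = 0.9416/√(π² + 0.8866) = 0.287.

ζ ≈ 0.287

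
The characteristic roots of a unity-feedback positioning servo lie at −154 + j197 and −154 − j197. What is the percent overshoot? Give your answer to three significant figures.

With σ = 154, ω_d = 197: ω_n = √(σ²+ω_d²) = 250 rad/s, ζ = σ/ω_n = 0.616.
%OS = 100·exp(−πζ/√(1−ζ²)) = 8.58%.

%OS ≈ 8.58%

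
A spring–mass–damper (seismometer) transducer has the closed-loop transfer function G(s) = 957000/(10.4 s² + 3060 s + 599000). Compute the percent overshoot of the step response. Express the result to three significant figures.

%OS ≈ 8.74%

Dividing through by 10.4: denominator becomes s² + 294.2 s + 57600.
So ω_n = √57600 = 240 rad/s and ζ = 294.2/(2·240) = 0.613.
%OS = 100·exp(−πζ/√(1−ζ²)) = 8.74%.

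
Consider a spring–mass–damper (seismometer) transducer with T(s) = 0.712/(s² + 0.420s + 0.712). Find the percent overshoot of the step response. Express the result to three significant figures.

%OS ≈ 44.6%

ω_n = √0.712 = 0.844 rad/s; ζ = 0.420/(2·0.844) = 0.249.
%OS = 100 e^{−πζ/√(1−ζ²)} with ζ = 0.249 gives 44.6%.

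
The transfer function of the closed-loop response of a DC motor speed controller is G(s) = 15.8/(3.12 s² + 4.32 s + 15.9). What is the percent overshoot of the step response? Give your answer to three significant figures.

Dividing through by 3.12: denominator becomes s² + 1.385 s + 5.096.
So ω_n = √5.096 = 2.26 rad/s and ζ = 1.385/(2·2.26) = 0.307.
%OS = 100 e^{−πζ/√(1−ζ²)} with ζ = 0.307 gives 36.3%.

%OS ≈ 36.3%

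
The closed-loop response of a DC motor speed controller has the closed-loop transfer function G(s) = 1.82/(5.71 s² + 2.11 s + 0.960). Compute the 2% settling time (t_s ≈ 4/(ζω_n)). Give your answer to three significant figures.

t_s ≈ 21.6 s

Dividing through by 5.71: denominator becomes s² + 0.3695 s + 0.1681.
So ω_n = √0.1681 = 0.410 rad/s and ζ = 0.3695/(2·0.410) = 0.451.
t_s ≈ 4/(ζω_n) = 21.6 s.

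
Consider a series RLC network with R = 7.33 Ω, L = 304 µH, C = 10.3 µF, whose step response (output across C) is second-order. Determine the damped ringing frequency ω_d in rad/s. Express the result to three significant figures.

ω_d ≈ 13200 rad/s

For a series RLC circuit (capacitor voltage as output), ω_n = 1/√(LC) = 1/√(304 µH · 10.3 µF) = 17900 rad/s.
ζ = (R/2)·√(C/L) = (7.33/2)·√(10.3 µF/304 µH) = 0.675.
ω_d = 17900·√(1 − 0.675²) = 13200 rad/s.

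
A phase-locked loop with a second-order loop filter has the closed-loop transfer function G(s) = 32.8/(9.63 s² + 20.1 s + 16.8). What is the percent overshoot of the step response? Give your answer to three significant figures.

%OS ≈ 1.74%

Dividing through by 9.63: denominator becomes s² + 2.087 s + 1.745.
So ω_n = √1.745 = 1.32 rad/s and ζ = 2.087/(2·1.32) = 0.790.
Overshoot: exp(−π·0.790/√(1−0.790²)) = 0.0174, i.e. 1.74%.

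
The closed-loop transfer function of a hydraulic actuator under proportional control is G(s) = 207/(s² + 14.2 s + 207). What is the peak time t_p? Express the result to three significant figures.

Comparing the denominator to s² + 2ζω_n s + ω_n²: ω_n = √207 = 14.4 rad/s, and 2ζω_n = 14.2 so ζ = 14.2/(2·14.4) = 0.493.
ω_d = ω_n√(1−ζ²) = 12.5 rad/s. Then t_p = π/ω_d = 0.251 s.

t_p ≈ 0.251 s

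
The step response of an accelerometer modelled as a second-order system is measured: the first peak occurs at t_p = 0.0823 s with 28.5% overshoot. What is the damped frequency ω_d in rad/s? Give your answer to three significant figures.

ω_d ≈ 38.2 rad/s

t_p = π/ω_d, so ω_d = π/0.0823 = 38.2 rad/s.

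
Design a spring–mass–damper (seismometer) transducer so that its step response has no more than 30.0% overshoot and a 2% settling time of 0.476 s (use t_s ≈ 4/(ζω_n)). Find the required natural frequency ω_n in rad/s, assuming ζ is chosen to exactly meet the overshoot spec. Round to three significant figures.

ω_n ≈ 23.5 rad/s

ζ = −ln(OS)/√(π² + (ln OS)²). With OS = 0.300, ln OS = −1.204 and ζ = 1.204/3.364 = 0.358.
Then ω_n = 4/(ζ t_s) = 4/(0.358 × 0.476) = 23.5 rad/s.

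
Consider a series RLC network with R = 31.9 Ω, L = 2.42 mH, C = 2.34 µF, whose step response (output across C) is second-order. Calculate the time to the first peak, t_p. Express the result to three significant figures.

t_p ≈ 0.000272 s

For a series RLC circuit (capacitor voltage as output), ω_n = 1/√(LC) = 1/√(2.42 mH · 2.34 µF) = 13300 rad/s.
ζ = (R/2)·√(C/L) = (31.9/2)·√(2.34 µF/2.42 mH) = 0.496.
ω_d = ω_n√(1−ζ²) = 11500 rad/s. t_p = π/ω_d = 0.000272 s.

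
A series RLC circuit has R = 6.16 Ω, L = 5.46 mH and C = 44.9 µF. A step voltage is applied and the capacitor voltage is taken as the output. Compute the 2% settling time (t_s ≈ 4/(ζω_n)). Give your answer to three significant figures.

For a series RLC circuit (capacitor voltage as output), ω_n = 1/√(LC) = 1/√(5.46 mH · 44.9 µF) = 2020 rad/s.
ζ = (R/2)·√(C/L) = (6.16/2)·√(44.9 µF/5.46 mH) = 0.279.
t_s ≈ 4/(ζω_n) = 0.00709 s.

t_s ≈ 0.00709 s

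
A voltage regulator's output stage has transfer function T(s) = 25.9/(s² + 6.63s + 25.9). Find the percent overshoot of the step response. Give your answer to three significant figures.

Comparing the denominator to s² + 2ζω_n s + ω_n²: ω_n = √25.9 = 5.09 rad/s, and 2ζω_n = 6.63 so ζ = 6.63/(2·5.09) = 0.651.
%OS = 100·exp(−πζ/√(1−ζ²)) = 6.74%.

%OS ≈ 6.74%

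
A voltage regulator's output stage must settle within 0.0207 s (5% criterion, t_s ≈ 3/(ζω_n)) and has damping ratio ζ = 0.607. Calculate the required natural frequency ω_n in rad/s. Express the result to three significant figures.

ω_n ≈ 239 rad/s

Rearranging t_s ≈ 3/(ζω_n) gives ω_n = 3/(ζ·t_s) = 3/(0.607 × 0.0207) = 239 rad/s.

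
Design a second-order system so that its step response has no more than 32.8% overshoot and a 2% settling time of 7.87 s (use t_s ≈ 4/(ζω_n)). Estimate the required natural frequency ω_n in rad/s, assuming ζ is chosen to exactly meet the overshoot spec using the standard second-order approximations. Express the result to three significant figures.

ζ = −ln(OS)/√(π² + (ln OS)²). With OS = 0.328, ln OS = −1.115 and ζ = 1.115/3.334 = 0.334.
Then ω_n = 4/(ζ t_s) = 4/(0.334 × 7.87) = 1.52 rad/s.

ω_n ≈ 1.52 rad/s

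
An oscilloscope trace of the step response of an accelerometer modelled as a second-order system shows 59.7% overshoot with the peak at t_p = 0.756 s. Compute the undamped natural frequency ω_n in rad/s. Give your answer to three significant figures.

ω_n ≈ 4.21 rad/s

The overshoot fixes ζ = −ln(OS)/√(π²+ln²(OS)) = 0.162.
t_p = π/ω_d ⇒ ω_d = 4.16 rad/s; then ω_n = ω_d/√(1−ζ²) = 4.21 rad/s.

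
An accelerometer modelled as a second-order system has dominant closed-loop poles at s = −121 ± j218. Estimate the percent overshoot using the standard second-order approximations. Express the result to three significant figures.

With σ = 121, ω_d = 218: ω_n = √(σ²+ω_d²) = 249 rad/s, ζ = σ/ω_n = 0.485.
%OS = 100 e^{−πζ/√(1−ζ²)} with ζ = 0.485 gives 17.5%.

%OS ≈ 17.5%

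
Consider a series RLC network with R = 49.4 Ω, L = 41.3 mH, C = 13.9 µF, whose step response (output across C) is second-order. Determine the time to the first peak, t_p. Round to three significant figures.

For a series RLC circuit (capacitor voltage as output), ω_n = 1/√(LC) = 1/√(41.3 mH · 13.9 µF) = 1320 rad/s.
ζ = (R/2)·√(C/L) = (49.4/2)·√(13.9 µF/41.3 mH) = 0.453.
ω_d = 1320·√(1 − 0.453²) = 1180 rad/s. t_p = π/ω_d = 0.00267 s.

t_p ≈ 0.00267 s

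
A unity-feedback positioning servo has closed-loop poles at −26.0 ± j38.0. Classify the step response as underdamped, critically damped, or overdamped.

Since the poles form a complex-conjugate pair with nonzero imaginary part, the response is underdamped.

underdamped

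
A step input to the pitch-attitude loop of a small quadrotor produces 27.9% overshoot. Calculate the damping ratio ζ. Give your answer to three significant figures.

ζ ≈ 0.376

ζ = −ln(OS)/√(π² + (ln OS)²). With OS = 0.279, ln OS = −1.277 and ζ = 1.277/3.391 = 0.376.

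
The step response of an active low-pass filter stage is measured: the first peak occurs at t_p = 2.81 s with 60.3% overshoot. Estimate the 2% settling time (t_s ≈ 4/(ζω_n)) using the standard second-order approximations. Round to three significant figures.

From the overshoot, ζ = −ln(OS)/√(π²+ln²(OS)) = 0.159.
From t_p = π/ω_d, ω_d = π/2.81 = 1.12 rad/s, so ω_n = ω_d/√(1−ζ²) = 1.13 rad/s.
t_s ≈ 4/(ζω_n) = 4/(0.159·1.13) = 22.2 s.

t_s ≈ 22.2 s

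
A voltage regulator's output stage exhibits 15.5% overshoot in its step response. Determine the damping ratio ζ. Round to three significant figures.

ζ ≈ 0.510

From %OS = 100·exp(−πζ/√(1−ζ²)), invert to get ζ = −ln(OS)/√(π² + ln²(OS)) with OS = 0.155.
−ln 0.155 = 1.864, so ζ = 1.864/√(π² + 3.476) = 0.510.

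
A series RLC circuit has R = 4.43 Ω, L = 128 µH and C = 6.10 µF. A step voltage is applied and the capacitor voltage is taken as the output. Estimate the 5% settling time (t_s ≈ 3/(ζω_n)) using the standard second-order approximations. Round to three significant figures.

For a series RLC circuit (capacitor voltage as output), ω_n = 1/√(LC) = 1/√(128 µH · 6.10 µF) = 35800 rad/s.
ζ = (R/2)·√(C/L) = (4.43/2)·√(6.10 µF/128 µH) = 0.484.
t_s ≈ 3/(ζω_n) = 0.000173 s.

t_s ≈ 0.000173 s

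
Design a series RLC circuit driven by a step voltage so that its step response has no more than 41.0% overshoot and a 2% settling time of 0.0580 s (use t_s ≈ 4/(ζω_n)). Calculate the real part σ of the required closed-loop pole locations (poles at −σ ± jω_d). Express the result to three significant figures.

σ ≈ 69.0

The settling-time spec alone fixes σ = ζω_n = 4/t_s = 4/0.0580 = 69.0.
(Overshoot then fixes ζ = 0.273 and hence ω_d = σ·√(1−ζ²)/ζ = 243 rad/s.)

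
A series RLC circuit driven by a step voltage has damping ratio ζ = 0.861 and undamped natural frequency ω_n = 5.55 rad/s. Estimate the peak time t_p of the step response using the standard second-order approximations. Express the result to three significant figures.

t_p ≈ 1.11 s

The damped frequency is ω_d = ω_n√(1−ζ²) = 5.55·√(1−0.741) = 2.82 rad/s.
Peak time t_p = π/ω_d = π/2.82 = 1.11 s.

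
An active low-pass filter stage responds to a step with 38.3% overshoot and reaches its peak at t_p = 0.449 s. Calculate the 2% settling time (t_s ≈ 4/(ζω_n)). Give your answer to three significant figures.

ζ from %OS: ζ = |ln 0.383|/√(π²+ln²0.383) = 0.292.
From t_p = π/ω_d, ω_d = π/0.449 = 7.00 rad/s, so ω_n = ω_d/√(1−ζ²) = 7.32 rad/s.
t_s ≈ 4/(ζω_n) = 4/(0.292·7.32) = 1.87 s.

t_s ≈ 1.87 s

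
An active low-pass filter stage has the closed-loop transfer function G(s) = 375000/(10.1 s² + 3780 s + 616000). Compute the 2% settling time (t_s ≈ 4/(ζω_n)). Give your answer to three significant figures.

Dividing through by 10.1: denominator becomes s² + 374.3 s + 60990.
So ω_n = √60990 = 247 rad/s and ζ = 374.3/(2·247) = 0.758.
t_s ≈ 4/(ζω_n) = 0.0214 s.

t_s ≈ 0.0214 s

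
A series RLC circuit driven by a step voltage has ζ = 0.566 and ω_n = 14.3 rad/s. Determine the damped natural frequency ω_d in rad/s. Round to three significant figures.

ω_d ≈ 11.8 rad/s

ω_d = ω_n√(1−ζ²) = 14.3·√0.680 = 11.8 rad/s.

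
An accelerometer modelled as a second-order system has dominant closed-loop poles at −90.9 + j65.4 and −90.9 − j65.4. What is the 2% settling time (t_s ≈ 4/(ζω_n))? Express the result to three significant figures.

t_s ≈ 0.0440 s

For poles at −σ ± jω_d, ζω_n = σ = 90.9, so t_s ≈ 4/σ = 0.0440 s.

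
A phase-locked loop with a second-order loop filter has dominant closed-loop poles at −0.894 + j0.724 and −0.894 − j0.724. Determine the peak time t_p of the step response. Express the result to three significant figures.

t_p ≈ 4.34 s

t_p = π/ω_d with ω_d = 0.724 (the imaginary part), so t_p = 4.34 s.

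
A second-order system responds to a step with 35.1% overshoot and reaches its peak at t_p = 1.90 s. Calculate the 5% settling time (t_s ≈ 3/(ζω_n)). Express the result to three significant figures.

t_s ≈ 5.44 s

The overshoot fixes ζ = −ln(OS)/√(π²+ln²(OS)) = 0.316.
t_p = π/ω_d ⇒ ω_d = 1.65 rad/s; then ω_n = ω_d/√(1−ζ²) = 1.74 rad/s.
t_s ≈ 3/(ζω_n) = 3/(0.316·1.74) = 5.44 s.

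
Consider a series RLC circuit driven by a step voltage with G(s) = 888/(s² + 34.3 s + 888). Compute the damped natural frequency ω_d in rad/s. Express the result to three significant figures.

Comparing the denominator to s² + 2ζω_n s + ω_n²: ω_n = √888 = 29.8 rad/s, and 2ζω_n = 34.3 so ζ = 34.3/(2·29.8) = 0.576.
The damped frequency ω_d = ω_n√(1−ζ²) = 24.4 rad/s.

ω_d ≈ 24.4 rad/s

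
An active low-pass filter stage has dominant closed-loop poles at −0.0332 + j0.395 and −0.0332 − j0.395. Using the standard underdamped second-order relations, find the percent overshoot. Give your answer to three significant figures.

The poles are at −σ ± jω_d with σ = 0.0332 and ω_d = 0.395, so ω_n = √(σ²+ω_d²) = 0.396 rad/s and ζ = σ/ω_n = 0.0838.
%OS = 100 e^{−πζ/√(1−ζ²)} with ζ = 0.0838 gives 76.8%.

%OS ≈ 76.8%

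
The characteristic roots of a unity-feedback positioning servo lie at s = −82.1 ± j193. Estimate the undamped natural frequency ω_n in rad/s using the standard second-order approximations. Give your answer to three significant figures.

ω_n ≈ 210 rad/s

With σ = 82.1, ω_d = 193: ω_n = √(σ²+ω_d²) = 210 rad/s, ζ = σ/ω_n = 0.391.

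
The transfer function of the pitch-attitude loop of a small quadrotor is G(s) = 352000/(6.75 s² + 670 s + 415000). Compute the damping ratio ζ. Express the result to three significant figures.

ζ ≈ 0.200

Dividing through by 6.75: denominator becomes s² + 99.26 s + 61480.
So ω_n = √61480 = 248 rad/s and ζ = 99.26/(2·248) = 0.200.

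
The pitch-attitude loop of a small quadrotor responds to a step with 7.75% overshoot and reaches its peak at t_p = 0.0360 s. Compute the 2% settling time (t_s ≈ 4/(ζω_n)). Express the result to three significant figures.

The overshoot fixes ζ = −ln(OS)/√(π²+ln²(OS)) = 0.631.
t_p = π/ω_d ⇒ ω_d = 87.3 rad/s; then ω_n = ω_d/√(1−ζ²) = 113 rad/s.
t_s ≈ 4/(ζω_n) = 4/(0.631·113) = 0.0563 s.

t_s ≈ 0.0563 s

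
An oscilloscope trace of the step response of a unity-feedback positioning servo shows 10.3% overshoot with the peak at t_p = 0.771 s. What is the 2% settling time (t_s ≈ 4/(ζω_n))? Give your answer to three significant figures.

ζ from %OS: ζ = |ln 0.103|/√(π²+ln²0.103) = 0.586.
t_p = π/ω_d ⇒ ω_d = 4.07 rad/s; then ω_n = ω_d/√(1−ζ²) = 5.03 rad/s.
t_s ≈ 4/(ζω_n) = 4/(0.586·5.03) = 1.36 s.

t_s ≈ 1.36 s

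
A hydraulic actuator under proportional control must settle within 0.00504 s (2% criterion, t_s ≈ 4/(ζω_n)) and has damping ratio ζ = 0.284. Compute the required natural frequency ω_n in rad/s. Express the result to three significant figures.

ω_n ≈ 2790 rad/s

Rearranging t_s ≈ 4/(ζω_n) gives ω_n = 4/(ζ·t_s) = 4/(0.284 × 0.00504) = 2790 rad/s.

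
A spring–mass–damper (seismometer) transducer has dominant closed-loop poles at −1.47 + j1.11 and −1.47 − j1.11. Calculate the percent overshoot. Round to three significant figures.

%OS ≈ 1.56%

|pole| = ω_n = √(1.47² + 1.11²) = 1.84 rad/s; ζ = cos θ = σ/ω_n = 0.798.
%OS = 100·exp(−πζ/√(1−ζ²)) = 1.56%.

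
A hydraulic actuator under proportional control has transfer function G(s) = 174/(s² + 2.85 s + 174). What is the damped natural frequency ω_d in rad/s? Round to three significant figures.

Matching coefficients with s² + 2ζω_n s + ω_n² gives ω_n² = 174 ⇒ ω_n = 13.2 rad/s, and ζ = 2.85/(2ω_n) = 0.108.
ω_d = ω_n√(1−ζ²) = 13.1 rad/s.

ω_d ≈ 13.1 rad/s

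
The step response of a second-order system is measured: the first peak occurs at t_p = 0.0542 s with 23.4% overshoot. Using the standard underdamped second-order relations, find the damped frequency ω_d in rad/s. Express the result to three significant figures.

t_p = π/ω_d, so ω_d = π/0.0542 = 58.0 rad/s.

ω_d ≈ 58.0 rad/s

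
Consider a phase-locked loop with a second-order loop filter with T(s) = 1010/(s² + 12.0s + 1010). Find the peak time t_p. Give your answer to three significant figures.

Comparing the denominator to s² + 2ζω_n s + ω_n²: ω_n = √1010 = 31.8 rad/s, and 2ζω_n = 12.0 so ζ = 12.0/(2·31.8) = 0.189.
ω_d = ω_n√(1−ζ²) = 31.2 rad/s. Then t_p = π/ω_d = 0.101 s.

t_p ≈ 0.101 s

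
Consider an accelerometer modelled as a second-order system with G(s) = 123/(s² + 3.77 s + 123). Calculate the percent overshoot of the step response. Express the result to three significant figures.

ω_n = √123 = 11.1 rad/s; ζ = 3.77/(2·11.1) = 0.170.
%OS = 100·exp(−πζ/√(1−ζ²)) = 58.2%.

%OS ≈ 58.2%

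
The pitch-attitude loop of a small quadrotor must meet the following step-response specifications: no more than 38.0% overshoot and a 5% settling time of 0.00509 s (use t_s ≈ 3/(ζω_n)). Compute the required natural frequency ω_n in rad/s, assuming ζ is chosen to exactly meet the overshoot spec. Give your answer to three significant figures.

Inverting the overshoot relation: ζ = |ln 0.380|/√(π² + ln²0.380) = 0.294.
From t_s ≈ 3/(ζω_n): ω_n = 3/(ζ·t_s) = 3/(0.294·0.00509) = 2000 rad/s.

ω_n ≈ 2000 rad/s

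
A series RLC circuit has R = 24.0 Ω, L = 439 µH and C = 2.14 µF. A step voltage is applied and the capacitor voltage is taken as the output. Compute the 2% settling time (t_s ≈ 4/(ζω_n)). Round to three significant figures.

For a series RLC circuit (capacitor voltage as output), ω_n = 1/√(LC) = 1/√(439 µH · 2.14 µF) = 32600 rad/s.
ζ = (R/2)·√(C/L) = (24.0/2)·√(2.14 µF/439 µH) = 0.838.
t_s ≈ 4/(ζω_n) = 0.000146 s.

t_s ≈ 0.000146 s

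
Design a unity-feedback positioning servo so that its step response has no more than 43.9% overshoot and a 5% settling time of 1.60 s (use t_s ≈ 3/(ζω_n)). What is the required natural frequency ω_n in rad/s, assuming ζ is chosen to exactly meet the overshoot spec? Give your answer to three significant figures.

ω_n ≈ 7.40 rad/s

ζ = −ln(OS)/√(π² + (ln OS)²). With OS = 0.439, ln OS = −0.8233 and ζ = 0.8233/3.248 = 0.253.
From t_s ≈ 3/(ζω_n): ω_n = 3/(ζ·t_s) = 3/(0.253·1.60) = 7.40 rad/s.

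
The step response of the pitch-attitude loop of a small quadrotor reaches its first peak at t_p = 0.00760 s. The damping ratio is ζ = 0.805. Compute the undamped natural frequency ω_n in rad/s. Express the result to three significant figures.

Peak time t_p = π/ω_d, so ω_d = π/t_p = π/0.00760 = 413 rad/s.
ω_n = ω_d/√(1−ζ²) = 413/√0.352 = 697 rad/s.

ω_n ≈ 697 rad/s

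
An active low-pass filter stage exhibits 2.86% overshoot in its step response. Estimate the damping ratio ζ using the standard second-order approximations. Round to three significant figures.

From %OS = 100·exp(−πζ/√(1−ζ²)), invert to get ζ = −ln(OS)/√(π² + ln²(OS)) with OS = 0.0286.
−ln 0.0286 = 3.554, so ζ = 3.554/√(π² + 12.63) = 0.749.

ζ ≈ 0.749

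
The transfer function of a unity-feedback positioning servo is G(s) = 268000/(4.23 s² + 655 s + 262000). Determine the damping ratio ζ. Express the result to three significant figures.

ζ ≈ 0.311

Dividing through by 4.23: denominator becomes s² + 154.8 s + 61940.
So ω_n = √61940 = 249 rad/s and ζ = 154.8/(2·249) = 0.311.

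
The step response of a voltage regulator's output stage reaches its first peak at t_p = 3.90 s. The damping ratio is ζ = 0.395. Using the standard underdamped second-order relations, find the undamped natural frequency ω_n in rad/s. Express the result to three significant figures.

Peak time t_p = π/ω_d, so ω_d = π/t_p = π/3.90 = 0.806 rad/s.
ω_n = ω_d/√(1−ζ²) = 0.806/√0.844 = 0.877 rad/s.

ω_n ≈ 0.877 rad/s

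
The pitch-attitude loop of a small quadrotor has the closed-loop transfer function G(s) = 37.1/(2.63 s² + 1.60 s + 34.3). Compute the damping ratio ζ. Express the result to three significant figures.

ζ ≈ 0.0842

Dividing through by 2.63: denominator becomes s² + 0.6084 s + 13.04.
So ω_n = √13.04 = 3.61 rad/s and ζ = 0.6084/(2·3.61) = 0.0842.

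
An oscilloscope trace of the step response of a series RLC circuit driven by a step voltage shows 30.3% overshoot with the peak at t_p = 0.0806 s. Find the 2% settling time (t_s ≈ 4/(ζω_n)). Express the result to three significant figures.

t_s ≈ 0.270 s

The overshoot fixes ζ = −ln(OS)/√(π²+ln²(OS)) = 0.355.
From t_p = π/ω_d, ω_d = π/0.0806 = 39.0 rad/s, so ω_n = ω_d/√(1−ζ²) = 41.7 rad/s.
t_s ≈ 4/(ζω_n) = 4/(0.355·41.7) = 0.270 s.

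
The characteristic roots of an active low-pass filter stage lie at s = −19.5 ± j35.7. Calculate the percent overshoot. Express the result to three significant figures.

%OS ≈ 18.0%

With σ = 19.5, ω_d = 35.7: ω_n = √(σ²+ω_d²) = 40.7 rad/s, ζ = σ/ω_n = 0.479.
%OS = 100 e^{−πζ/√(1−ζ²)} with ζ = 0.479 gives 18.0%.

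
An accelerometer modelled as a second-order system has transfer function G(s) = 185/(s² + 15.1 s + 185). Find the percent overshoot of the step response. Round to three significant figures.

Matching coefficients with s² + 2ζω_n s + ω_n² gives ω_n² = 185 ⇒ ω_n = 13.6 rad/s, and ζ = 15.1/(2ω_n) = 0.555.
Overshoot: exp(−π·0.555/√(1−0.555²)) = 0.123, i.e. 12.3%.

%OS ≈ 12.3%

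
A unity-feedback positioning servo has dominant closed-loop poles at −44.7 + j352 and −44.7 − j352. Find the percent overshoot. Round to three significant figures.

%OS ≈ 67.1%

With σ = 44.7, ω_d = 352: ω_n = √(σ²+ω_d²) = 355 rad/s, ζ = σ/ω_n = 0.126.
%OS = 100·exp(−πζ/√(1−ζ²)) = 67.1%.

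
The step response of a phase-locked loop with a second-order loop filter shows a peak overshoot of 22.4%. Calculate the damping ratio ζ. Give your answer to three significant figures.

ζ ≈ 0.430

ζ = −ln(OS)/√(π² + (ln OS)²). With OS = 0.224, ln OS = −1.496 and ζ = 1.496/3.480 = 0.430.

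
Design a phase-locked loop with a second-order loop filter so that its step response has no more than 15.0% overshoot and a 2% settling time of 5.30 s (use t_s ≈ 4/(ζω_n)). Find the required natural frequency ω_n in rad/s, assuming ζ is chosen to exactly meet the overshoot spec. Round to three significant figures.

Inverting the overshoot relation: ζ = |ln 0.150|/√(π² + ln²0.150) = 0.517.
From t_s ≈ 4/(ζω_n): ω_n = 4/(ζ·t_s) = 4/(0.517·5.30) = 1.46 rad/s.

ω_n ≈ 1.46 rad/s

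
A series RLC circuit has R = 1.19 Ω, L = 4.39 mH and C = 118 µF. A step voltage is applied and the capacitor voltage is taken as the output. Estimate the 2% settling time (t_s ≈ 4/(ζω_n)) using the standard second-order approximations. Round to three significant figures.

For a series RLC circuit (capacitor voltage as output), ω_n = 1/√(LC) = 1/√(4.39 mH · 118 µF) = 1390 rad/s.
ζ = (R/2)·√(C/L) = (1.19/2)·√(118 µF/4.39 mH) = 0.0975.
t_s ≈ 4/(ζω_n) = 0.0295 s.

t_s ≈ 0.0295 s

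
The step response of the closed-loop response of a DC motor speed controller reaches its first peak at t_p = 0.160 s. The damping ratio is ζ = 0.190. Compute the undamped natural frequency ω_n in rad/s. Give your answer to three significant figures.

Peak time t_p = π/ω_d, so ω_d = π/t_p = π/0.160 = 19.6 rad/s.
ω_n = ω_d/√(1−ζ²) = 19.6/√0.964 = 20.0 rad/s.

ω_n ≈ 20.0 rad/s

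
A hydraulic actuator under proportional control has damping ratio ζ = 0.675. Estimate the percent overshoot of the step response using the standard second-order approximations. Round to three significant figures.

%OS ≈ 5.65%

For an underdamped second-order system, %OS = 100·exp(−πζ/√(1−ζ²)).
πζ/√(1−ζ²) = π·0.675/√(1−0.456) = 2.874, so %OS = 100·e^(−2.874) = 5.65%.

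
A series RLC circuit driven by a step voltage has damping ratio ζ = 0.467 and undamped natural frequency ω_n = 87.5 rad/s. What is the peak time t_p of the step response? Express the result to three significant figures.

t_p ≈ 0.0406 s

The damped frequency is ω_d = ω_n√(1−ζ²) = 87.5·√(1−0.218) = 77.4 rad/s.
Peak time t_p = π/ω_d = π/77.4 = 0.0406 s.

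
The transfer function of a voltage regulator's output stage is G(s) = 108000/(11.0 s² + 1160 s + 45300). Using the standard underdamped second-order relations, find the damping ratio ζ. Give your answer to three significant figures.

Dividing through by 11.0: denominator becomes s² + 105.5 s + 4118.
So ω_n = √4118 = 64.2 rad/s and ζ = 105.5/(2·64.2) = 0.822.

ζ ≈ 0.822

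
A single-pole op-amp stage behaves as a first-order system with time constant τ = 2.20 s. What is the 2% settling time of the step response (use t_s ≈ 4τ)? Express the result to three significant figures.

t_s ≈ 4τ = 8.80 s.

t_s ≈ 8.80 s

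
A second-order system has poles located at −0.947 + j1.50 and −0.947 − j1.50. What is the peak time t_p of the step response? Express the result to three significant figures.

t_p = π/ω_d with ω_d = 1.50 (the imaginary part), so t_p = 2.09 s.

t_p ≈ 2.09 s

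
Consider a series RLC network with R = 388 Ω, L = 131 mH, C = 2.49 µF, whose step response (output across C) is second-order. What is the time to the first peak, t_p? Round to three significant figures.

For a series RLC circuit (capacitor voltage as output), ω_n = 1/√(LC) = 1/√(131 mH · 2.49 µF) = 1750 rad/s.
ζ = (R/2)·√(C/L) = (388/2)·√(2.49 µF/131 mH) = 0.846.
The damped frequency ω_d = ω_n√(1−ζ²) = 934 rad/s. t_p = π/ω_d = 0.00336 s.

t_p ≈ 0.00336 s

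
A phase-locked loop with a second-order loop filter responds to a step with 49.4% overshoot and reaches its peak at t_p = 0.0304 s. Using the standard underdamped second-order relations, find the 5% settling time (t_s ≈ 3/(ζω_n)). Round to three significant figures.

From the overshoot, ζ = −ln(OS)/√(π²+ln²(OS)) = 0.219.
From t_p = π/ω_d, ω_d = π/0.0304 = 103 rad/s, so ω_n = ω_d/√(1−ζ²) = 106 rad/s.
t_s ≈ 3/(ζω_n) = 3/(0.219·106) = 0.129 s.

t_s ≈ 0.129 s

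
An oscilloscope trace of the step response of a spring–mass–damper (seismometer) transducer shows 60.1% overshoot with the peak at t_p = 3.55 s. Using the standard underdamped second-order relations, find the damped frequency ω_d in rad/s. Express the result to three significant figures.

t_p = π/ω_d, so ω_d = π/3.55 = 0.885 rad/s.

ω_d ≈ 0.885 rad/s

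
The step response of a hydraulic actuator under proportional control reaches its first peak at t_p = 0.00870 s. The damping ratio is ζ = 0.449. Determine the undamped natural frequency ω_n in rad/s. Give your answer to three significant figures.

Peak time t_p = π/ω_d, so ω_d = π/t_p = π/0.00870 = 361 rad/s.
ω_n = ω_d/√(1−ζ²) = 361/√0.798 = 404 rad/s.

ω_n ≈ 404 rad/s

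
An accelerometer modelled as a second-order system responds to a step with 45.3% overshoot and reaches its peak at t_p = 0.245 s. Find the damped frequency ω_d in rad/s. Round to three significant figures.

t_p = π/ω_d, so ω_d = π/0.245 = 12.8 rad/s.

ω_d ≈ 12.8 rad/s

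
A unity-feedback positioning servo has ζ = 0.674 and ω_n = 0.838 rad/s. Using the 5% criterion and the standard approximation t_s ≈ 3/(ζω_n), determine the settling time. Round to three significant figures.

t_s ≈ 3/(ζω_n) = 3/(0.674 × 0.838) = 5.31 s.

t_s ≈ 5.31 s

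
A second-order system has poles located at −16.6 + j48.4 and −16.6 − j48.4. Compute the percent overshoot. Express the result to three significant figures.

|pole| = ω_n = √(16.6² + 48.4²) = 51.2 rad/s; ζ = cos θ = σ/ω_n = 0.324.
%OS = 100·exp(−πζ/√(1−ζ²)) = 34.0%.

%OS ≈ 34.0%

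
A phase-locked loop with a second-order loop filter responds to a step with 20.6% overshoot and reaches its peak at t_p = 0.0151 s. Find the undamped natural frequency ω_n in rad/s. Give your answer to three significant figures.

ω_n ≈ 233 rad/s

From the overshoot, ζ = −ln(OS)/√(π²+ln²(OS)) = 0.449.
t_p = π/ω_d ⇒ ω_d = 208 rad/s; then ω_n = ω_d/√(1−ζ²) = 233 rad/s.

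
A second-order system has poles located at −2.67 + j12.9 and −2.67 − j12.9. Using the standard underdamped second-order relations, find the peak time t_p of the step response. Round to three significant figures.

t_p = π/ω_d with ω_d = 12.9 (the imaginary part), so t_p = 0.244 s.

t_p ≈ 0.244 s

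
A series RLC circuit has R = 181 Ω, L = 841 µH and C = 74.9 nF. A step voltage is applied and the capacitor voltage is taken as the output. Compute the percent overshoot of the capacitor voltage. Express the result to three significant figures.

For a series RLC circuit (capacitor voltage as output), ω_n = 1/√(LC) = 1/√(841 µH · 74.9 nF) = 126000 rad/s.
ζ = (R/2)·√(C/L) = (181/2)·√(74.9 nF/841 µH) = 0.854.
%OS = 100·exp(−πζ/√(1−ζ²)) = 0.575%.

%OS ≈ 0.575%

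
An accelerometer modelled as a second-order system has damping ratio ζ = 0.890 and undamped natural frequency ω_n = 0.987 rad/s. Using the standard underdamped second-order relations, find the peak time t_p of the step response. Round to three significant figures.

The damped frequency is ω_d = ω_n√(1−ζ²) = 0.987·√(1−0.792) = 0.450 rad/s.
Peak time t_p = π/ω_d = π/0.450 = 6.98 s.

t_p ≈ 6.98 s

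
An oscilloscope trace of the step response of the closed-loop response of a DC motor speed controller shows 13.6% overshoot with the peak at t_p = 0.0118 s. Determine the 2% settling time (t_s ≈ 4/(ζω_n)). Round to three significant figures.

t_s ≈ 0.0237 s

ζ from %OS: ζ = |ln 0.136|/√(π²+ln²0.136) = 0.536.
From t_p = π/ω_d, ω_d = π/0.0118 = 266 rad/s, so ω_n = ω_d/√(1−ζ²) = 315 rad/s.
t_s ≈ 4/(ζω_n) = 4/(0.536·315) = 0.0237 s.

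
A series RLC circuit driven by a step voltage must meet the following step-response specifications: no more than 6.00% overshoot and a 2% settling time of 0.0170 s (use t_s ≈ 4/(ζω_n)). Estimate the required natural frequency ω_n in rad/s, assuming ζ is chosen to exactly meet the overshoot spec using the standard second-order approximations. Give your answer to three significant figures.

ζ = −ln(OS)/√(π² + (ln OS)²). With OS = 0.0600, ln OS = −2.813 and ζ = 2.813/4.217 = 0.667.
Then ω_n = 4/(ζ t_s) = 4/(0.667 × 0.0170) = 353 rad/s.

ω_n ≈ 353 rad/s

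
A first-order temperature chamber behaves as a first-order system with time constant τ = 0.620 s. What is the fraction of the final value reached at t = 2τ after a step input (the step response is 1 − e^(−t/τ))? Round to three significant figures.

y/y_∞ ≈ 0.865

y(t)/y_∞ = 1 − e^(−t/τ) = 1 − e^(−2) = 1 − e^(−2.00) = 0.865.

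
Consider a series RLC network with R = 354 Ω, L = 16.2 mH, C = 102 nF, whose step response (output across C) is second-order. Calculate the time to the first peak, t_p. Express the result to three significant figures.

For a series RLC circuit (capacitor voltage as output), ω_n = 1/√(LC) = 1/√(16.2 mH · 102 nF) = 24600 rad/s.
ζ = (R/2)·√(C/L) = (354/2)·√(102 nF/16.2 mH) = 0.444.
ω_d = 24600·√(1 − 0.444²) = 22000 rad/s. t_p = π/ω_d = 0.000143 s.

t_p ≈ 0.000143 s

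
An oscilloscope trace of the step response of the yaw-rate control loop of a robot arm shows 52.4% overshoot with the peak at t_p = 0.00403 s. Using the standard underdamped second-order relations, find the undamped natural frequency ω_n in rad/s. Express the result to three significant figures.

The overshoot fixes ζ = −ln(OS)/√(π²+ln²(OS)) = 0.201.
t_p = π/ω_d ⇒ ω_d = 780 rad/s; then ω_n = ω_d/√(1−ζ²) = 796 rad/s.

ω_n ≈ 796 rad/s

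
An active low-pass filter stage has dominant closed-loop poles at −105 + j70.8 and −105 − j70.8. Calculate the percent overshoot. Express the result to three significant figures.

|pole| = ω_n = √(105² + 70.8²) = 127 rad/s; ζ = cos θ = σ/ω_n = 0.829.
%OS = 100 e^{−πζ/√(1−ζ²)} with ζ = 0.829 gives 0.947%.

%OS ≈ 0.947%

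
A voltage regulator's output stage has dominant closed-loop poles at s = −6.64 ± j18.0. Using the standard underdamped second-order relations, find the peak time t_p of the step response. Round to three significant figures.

t_p ≈ 0.175 s

t_p = π/ω_d with ω_d = 18.0 (the imaginary part), so t_p = 0.175 s.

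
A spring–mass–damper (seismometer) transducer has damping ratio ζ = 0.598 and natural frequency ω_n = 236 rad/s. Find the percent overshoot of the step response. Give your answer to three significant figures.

For an underdamped second-order system, %OS = 100·exp(−πζ/√(1−ζ²)).
πζ/√(1−ζ²) = π·0.598/√(1−0.358) = 2.344, so %OS = 100·e^(−2.344) = 9.59%.

%OS ≈ 9.59%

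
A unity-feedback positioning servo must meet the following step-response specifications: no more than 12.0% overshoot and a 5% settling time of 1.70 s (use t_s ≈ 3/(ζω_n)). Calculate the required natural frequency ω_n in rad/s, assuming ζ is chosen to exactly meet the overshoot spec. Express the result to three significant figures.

ω_n ≈ 3.15 rad/s

ζ = −ln(OS)/√(π² + (ln OS)²). With OS = 0.120, ln OS = −2.120 and ζ = 2.120/3.790 = 0.559.
From t_s ≈ 3/(ζω_n): ω_n = 3/(ζ·t_s) = 3/(0.559·1.70) = 3.15 rad/s.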